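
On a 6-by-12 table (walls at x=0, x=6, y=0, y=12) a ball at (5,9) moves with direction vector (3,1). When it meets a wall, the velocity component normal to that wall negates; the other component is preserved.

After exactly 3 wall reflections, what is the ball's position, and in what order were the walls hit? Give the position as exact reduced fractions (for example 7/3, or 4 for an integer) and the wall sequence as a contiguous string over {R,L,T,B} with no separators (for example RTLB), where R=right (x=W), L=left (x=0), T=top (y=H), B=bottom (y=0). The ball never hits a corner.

Final position: (2,12)
Wall sequence: RLT

1. t=1/3 → R at (6,28/3); v=(-3,1)
2. t=2 → L at (0,34/3); v=(3,1)
3. t=2/3 → T at (2,12); v=(3,-1)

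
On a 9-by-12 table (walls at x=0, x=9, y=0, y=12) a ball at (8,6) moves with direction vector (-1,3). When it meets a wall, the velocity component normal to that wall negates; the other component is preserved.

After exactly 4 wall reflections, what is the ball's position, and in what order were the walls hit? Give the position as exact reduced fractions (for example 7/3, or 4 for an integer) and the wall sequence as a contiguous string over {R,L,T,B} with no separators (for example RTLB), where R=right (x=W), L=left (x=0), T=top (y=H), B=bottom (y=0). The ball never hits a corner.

Final position: (2,12)
Wall sequence: TBLT

1. t=2 → T at (6,12); v=(-1,-3)
2. t=4 → B at (2,0); v=(-1,3)
3. t=2 → L at (0,6); v=(1,3)
4. t=2 → T at (2,12); v=(1,-3)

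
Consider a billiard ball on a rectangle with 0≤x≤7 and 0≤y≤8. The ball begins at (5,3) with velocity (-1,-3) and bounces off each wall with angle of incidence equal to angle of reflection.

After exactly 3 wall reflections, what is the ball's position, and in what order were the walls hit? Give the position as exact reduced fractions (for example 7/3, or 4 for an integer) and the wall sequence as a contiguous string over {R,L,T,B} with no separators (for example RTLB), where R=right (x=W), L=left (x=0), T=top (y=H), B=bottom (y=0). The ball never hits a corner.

Final position: (0,4)
Wall sequence: BTL

1. t=1 → B at (4,0); v=(-1,3)
2. t=8/3 → T at (4/3,8); v=(-1,-3)
3. t=4/3 → L at (0,4); v=(1,-3)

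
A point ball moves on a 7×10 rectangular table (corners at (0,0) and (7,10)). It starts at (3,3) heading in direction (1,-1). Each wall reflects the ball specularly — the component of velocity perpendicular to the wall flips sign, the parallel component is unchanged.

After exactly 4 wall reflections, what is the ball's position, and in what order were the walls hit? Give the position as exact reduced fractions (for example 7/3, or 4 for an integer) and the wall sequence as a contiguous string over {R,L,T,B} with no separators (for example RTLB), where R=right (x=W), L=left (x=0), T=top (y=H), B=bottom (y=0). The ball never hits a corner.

Final position: (2,10)
Wall sequence: BRLT

1. t=3 → B at (6,0); v=(1,1)
2. t=1 → R at (7,1); v=(-1,1)
3. t=7 → L at (0,8); v=(1,1)
4. t=2 → T at (2,10); v=(1,-1)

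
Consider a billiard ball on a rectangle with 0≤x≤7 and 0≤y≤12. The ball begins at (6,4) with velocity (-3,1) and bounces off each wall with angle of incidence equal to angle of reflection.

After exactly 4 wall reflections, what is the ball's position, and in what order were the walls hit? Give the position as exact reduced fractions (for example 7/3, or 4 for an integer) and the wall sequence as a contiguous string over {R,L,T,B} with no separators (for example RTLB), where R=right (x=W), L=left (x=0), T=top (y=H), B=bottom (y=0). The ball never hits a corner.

Final position: (4,12)
Wall sequence: LRLT

1. t=2 → L at (0,6); v=(3,1)
2. t=7/3 → R at (7,25/3); v=(-3,1)
3. t=7/3 → L at (0,32/3); v=(3,1)
4. t=4/3 → T at (4,12); v=(3,-1)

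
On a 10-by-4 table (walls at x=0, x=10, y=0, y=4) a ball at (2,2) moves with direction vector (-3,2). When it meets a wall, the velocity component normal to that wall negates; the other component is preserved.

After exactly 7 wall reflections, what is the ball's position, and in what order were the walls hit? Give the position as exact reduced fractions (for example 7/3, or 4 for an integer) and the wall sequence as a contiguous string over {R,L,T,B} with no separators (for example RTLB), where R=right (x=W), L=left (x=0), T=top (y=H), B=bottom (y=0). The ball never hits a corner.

Final position: (0,2/3)
Wall sequence: LTBRTBL

1. t=2/3 → L at (0,10/3); v=(3,2)
2. t=1/3 → T at (1,4); v=(3,-2)
3. t=2 → B at (7,0); v=(3,2)
4. t=1 → R at (10,2); v=(-3,2)
5. t=1 → T at (7,4); v=(-3,-2)
6. t=2 → B at (1,0); v=(-3,2)
7. t=1/3 → L at (0,2/3); v=(3,2)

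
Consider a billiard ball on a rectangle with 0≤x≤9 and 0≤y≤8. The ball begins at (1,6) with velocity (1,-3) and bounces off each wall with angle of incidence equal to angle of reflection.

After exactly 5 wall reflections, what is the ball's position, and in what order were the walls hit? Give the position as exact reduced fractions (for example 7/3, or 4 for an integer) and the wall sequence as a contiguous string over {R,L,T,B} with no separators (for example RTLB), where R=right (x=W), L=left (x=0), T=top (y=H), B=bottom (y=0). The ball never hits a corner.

1. t=2 → B at (3,0); v=(1,3)
2. t=8/3 → T at (17/3,8); v=(1,-3)
3. t=8/3 → B at (25/3,0); v=(1,3)
4. t=2/3 → R at (9,2); v=(-1,3)
5. t=2 → T at (7,8); v=(-1,-3)

Final position: (7,8)
Wall sequence: BTBRT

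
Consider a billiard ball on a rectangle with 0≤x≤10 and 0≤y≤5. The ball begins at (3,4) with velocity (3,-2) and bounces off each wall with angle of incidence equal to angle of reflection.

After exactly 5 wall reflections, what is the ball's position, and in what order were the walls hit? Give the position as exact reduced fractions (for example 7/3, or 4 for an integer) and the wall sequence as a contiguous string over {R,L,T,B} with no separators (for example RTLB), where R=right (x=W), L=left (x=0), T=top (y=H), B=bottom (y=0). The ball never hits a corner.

1. t=2 → B at (9,0); v=(3,2)
2. t=1/3 → R at (10,2/3); v=(-3,2)
3. t=13/6 → T at (7/2,5); v=(-3,-2)
4. t=7/6 → L at (0,8/3); v=(3,-2)
5. t=4/3 → B at (4,0); v=(3,2)

Final position: (4,0)
Wall sequence: BRTLB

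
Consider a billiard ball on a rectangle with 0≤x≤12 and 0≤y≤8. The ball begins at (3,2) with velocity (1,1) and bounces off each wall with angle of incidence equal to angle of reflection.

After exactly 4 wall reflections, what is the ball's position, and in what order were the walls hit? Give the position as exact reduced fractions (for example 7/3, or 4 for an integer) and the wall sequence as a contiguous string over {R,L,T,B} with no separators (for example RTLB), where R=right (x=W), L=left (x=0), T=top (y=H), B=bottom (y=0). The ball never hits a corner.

1. t=6 → T at (9,8); v=(1,-1)
2. t=3 → R at (12,5); v=(-1,-1)
3. t=5 → B at (7,0); v=(-1,1)
4. t=7 → L at (0,7); v=(1,1)

Final position: (0,7)
Wall sequence: TRBL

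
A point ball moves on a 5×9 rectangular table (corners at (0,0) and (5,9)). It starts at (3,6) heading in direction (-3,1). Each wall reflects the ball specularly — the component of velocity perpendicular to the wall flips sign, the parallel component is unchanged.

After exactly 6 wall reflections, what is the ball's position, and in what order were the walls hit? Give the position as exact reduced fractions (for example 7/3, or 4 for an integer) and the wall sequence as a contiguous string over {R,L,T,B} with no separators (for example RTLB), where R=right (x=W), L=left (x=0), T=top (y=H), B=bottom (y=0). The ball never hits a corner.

1. t=1 → L at (0,7); v=(3,1)
2. t=5/3 → R at (5,26/3); v=(-3,1)
3. t=1/3 → T at (4,9); v=(-3,-1)
4. t=4/3 → L at (0,23/3); v=(3,-1)
5. t=5/3 → R at (5,6); v=(-3,-1)
6. t=5/3 → L at (0,13/3); v=(3,-1)

Final position: (0,13/3)
Wall sequence: LRTLRL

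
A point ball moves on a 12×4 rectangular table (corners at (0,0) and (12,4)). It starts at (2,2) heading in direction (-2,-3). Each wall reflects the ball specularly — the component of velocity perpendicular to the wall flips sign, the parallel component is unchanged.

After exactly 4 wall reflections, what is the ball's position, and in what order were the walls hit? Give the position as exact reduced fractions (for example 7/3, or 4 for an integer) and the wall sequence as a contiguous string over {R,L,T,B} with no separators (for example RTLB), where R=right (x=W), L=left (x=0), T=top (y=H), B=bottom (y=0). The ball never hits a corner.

Final position: (14/3,0)
Wall sequence: BLTB

1. t=2/3 → B at (2/3,0); v=(-2,3)
2. t=1/3 → L at (0,1); v=(2,3)
3. t=1 → T at (2,4); v=(2,-3)
4. t=4/3 → B at (14/3,0); v=(2,3)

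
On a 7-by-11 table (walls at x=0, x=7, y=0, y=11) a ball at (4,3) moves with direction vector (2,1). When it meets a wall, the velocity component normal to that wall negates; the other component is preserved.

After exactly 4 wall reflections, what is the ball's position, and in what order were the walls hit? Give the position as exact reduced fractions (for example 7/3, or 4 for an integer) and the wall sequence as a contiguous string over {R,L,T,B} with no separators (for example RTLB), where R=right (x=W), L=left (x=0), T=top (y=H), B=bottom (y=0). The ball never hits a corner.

1. t=3/2 → R at (7,9/2); v=(-2,1)
2. t=7/2 → L at (0,8); v=(2,1)
3. t=3 → T at (6,11); v=(2,-1)
4. t=1/2 → R at (7,21/2); v=(-2,-1)

Final position: (7,21/2)
Wall sequence: RLTR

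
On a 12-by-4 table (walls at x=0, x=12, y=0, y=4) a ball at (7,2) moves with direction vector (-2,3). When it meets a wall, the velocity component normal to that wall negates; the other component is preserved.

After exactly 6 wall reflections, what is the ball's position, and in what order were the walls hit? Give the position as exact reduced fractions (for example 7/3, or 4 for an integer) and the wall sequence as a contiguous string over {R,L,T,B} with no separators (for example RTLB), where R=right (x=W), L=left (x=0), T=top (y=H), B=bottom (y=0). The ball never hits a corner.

Final position: (5,4)
Wall sequence: TBTLBT

1. t=2/3 → T at (17/3,4); v=(-2,-3)
2. t=4/3 → B at (3,0); v=(-2,3)
3. t=4/3 → T at (1/3,4); v=(-2,-3)
4. t=1/6 → L at (0,7/2); v=(2,-3)
5. t=7/6 → B at (7/3,0); v=(2,3)
6. t=4/3 → T at (5,4); v=(2,-3)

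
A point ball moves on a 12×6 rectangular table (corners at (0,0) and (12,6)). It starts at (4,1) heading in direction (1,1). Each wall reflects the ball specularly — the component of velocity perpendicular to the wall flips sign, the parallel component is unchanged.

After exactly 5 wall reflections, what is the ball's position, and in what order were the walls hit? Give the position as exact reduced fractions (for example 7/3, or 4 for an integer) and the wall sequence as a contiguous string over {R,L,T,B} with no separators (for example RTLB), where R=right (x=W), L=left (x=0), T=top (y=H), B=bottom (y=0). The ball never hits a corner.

1. t=5 → T at (9,6); v=(1,-1)
2. t=3 → R at (12,3); v=(-1,-1)
3. t=3 → B at (9,0); v=(-1,1)
4. t=6 → T at (3,6); v=(-1,-1)
5. t=3 → L at (0,3); v=(1,-1)

Final position: (0,3)
Wall sequence: TRBTL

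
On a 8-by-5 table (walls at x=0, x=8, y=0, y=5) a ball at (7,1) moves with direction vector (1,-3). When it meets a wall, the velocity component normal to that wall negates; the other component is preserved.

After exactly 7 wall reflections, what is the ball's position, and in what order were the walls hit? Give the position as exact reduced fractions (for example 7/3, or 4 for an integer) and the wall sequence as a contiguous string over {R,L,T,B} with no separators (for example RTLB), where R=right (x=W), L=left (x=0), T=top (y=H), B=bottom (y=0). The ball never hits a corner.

1. t=1/3 → B at (22/3,0); v=(1,3)
2. t=2/3 → R at (8,2); v=(-1,3)
3. t=1 → T at (7,5); v=(-1,-3)
4. t=5/3 → B at (16/3,0); v=(-1,3)
5. t=5/3 → T at (11/3,5); v=(-1,-3)
6. t=5/3 → B at (2,0); v=(-1,3)
7. t=5/3 → T at (1/3,5); v=(-1,-3)

Final position: (1/3,5)
Wall sequence: BRTBTBT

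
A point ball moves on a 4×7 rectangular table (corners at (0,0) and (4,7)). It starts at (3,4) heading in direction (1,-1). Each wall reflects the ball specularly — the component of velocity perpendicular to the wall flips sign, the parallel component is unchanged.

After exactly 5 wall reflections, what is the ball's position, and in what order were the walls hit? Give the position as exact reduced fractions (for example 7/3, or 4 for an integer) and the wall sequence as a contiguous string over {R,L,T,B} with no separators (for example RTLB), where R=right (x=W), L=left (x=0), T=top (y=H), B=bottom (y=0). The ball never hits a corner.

1. t=1 → R at (4,3); v=(-1,-1)
2. t=3 → B at (1,0); v=(-1,1)
3. t=1 → L at (0,1); v=(1,1)
4. t=4 → R at (4,5); v=(-1,1)
5. t=2 → T at (2,7); v=(-1,-1)

Final position: (2,7)
Wall sequence: RBLRT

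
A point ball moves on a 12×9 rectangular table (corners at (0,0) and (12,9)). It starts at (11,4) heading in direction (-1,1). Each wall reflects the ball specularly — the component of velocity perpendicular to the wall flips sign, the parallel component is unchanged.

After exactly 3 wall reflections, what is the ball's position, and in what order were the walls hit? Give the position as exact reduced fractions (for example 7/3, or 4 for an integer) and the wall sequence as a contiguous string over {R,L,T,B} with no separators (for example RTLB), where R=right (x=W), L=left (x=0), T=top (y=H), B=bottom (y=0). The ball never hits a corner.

1. t=5 → T at (6,9); v=(-1,-1)
2. t=6 → L at (0,3); v=(1,-1)
3. t=3 → B at (3,0); v=(1,1)

Final position: (3,0)
Wall sequence: TLB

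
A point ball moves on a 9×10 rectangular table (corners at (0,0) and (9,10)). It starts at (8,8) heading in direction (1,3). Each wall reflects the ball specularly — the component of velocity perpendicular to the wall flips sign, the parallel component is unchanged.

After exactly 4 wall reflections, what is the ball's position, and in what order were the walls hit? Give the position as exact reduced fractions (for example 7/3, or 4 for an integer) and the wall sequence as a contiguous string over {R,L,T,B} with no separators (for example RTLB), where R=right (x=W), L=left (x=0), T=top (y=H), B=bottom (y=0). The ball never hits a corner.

Final position: (8/3,10)
Wall sequence: TRBT

1. t=2/3 → T at (26/3,10); v=(1,-3)
2. t=1/3 → R at (9,9); v=(-1,-3)
3. t=3 → B at (6,0); v=(-1,3)
4. t=10/3 → T at (8/3,10); v=(-1,-3)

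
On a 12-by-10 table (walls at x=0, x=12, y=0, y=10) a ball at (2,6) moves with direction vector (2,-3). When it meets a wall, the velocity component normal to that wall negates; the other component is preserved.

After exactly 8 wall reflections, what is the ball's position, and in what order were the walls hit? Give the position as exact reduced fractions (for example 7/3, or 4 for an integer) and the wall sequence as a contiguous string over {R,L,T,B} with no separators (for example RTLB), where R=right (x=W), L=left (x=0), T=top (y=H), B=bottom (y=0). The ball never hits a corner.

Final position: (12,5)
Wall sequence: BRTBLTBR

1. t=2 → B at (6,0); v=(2,3)
2. t=3 → R at (12,9); v=(-2,3)
3. t=1/3 → T at (34/3,10); v=(-2,-3)
4. t=10/3 → B at (14/3,0); v=(-2,3)
5. t=7/3 → L at (0,7); v=(2,3)
6. t=1 → T at (2,10); v=(2,-3)
7. t=10/3 → B at (26/3,0); v=(2,3)
8. t=5/3 → R at (12,5); v=(-2,3)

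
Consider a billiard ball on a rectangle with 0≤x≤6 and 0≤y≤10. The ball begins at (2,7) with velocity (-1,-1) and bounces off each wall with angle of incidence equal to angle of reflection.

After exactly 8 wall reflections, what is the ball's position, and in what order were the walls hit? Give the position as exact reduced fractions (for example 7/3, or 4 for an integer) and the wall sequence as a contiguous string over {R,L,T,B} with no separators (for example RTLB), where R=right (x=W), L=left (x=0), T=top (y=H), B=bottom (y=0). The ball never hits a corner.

Final position: (1,0)
Wall sequence: LBRLTRLB

1. t=2 → L at (0,5); v=(1,-1)
2. t=5 → B at (5,0); v=(1,1)
3. t=1 → R at (6,1); v=(-1,1)
4. t=6 → L at (0,7); v=(1,1)
5. t=3 → T at (3,10); v=(1,-1)
6. t=3 → R at (6,7); v=(-1,-1)
7. t=6 → L at (0,1); v=(1,-1)
8. t=1 → B at (1,0); v=(1,1)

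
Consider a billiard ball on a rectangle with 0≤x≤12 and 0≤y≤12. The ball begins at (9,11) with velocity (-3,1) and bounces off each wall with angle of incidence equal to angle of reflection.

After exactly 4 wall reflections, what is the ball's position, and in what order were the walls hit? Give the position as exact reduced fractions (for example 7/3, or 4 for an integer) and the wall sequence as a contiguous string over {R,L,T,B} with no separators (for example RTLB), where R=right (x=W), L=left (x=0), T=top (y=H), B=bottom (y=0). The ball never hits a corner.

Final position: (0,2)
Wall sequence: TLRL

1. t=1 → T at (6,12); v=(-3,-1)
2. t=2 → L at (0,10); v=(3,-1)
3. t=4 → R at (12,6); v=(-3,-1)
4. t=4 → L at (0,2); v=(3,-1)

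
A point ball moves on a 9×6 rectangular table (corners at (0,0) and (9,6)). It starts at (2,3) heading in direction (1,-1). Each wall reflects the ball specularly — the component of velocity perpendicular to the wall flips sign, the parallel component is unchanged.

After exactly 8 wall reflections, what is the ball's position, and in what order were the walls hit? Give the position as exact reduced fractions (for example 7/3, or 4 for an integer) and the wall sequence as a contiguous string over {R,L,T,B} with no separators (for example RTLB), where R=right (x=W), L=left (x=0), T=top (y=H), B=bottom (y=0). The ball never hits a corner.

Final position: (7,0)
Wall sequence: BRTBLTRB

1. t=3 → B at (5,0); v=(1,1)
2. t=4 → R at (9,4); v=(-1,1)
3. t=2 → T at (7,6); v=(-1,-1)
4. t=6 → B at (1,0); v=(-1,1)
5. t=1 → L at (0,1); v=(1,1)
6. t=5 → T at (5,6); v=(1,-1)
7. t=4 → R at (9,2); v=(-1,-1)
8. t=2 → B at (7,0); v=(-1,1)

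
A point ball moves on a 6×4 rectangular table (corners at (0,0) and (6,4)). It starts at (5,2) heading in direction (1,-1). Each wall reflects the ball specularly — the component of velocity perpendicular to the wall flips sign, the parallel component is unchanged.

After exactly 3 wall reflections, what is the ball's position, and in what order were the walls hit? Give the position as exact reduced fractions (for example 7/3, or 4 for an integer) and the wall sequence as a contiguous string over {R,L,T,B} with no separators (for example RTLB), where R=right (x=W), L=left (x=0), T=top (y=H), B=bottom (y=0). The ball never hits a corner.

1. t=1 → R at (6,1); v=(-1,-1)
2. t=1 → B at (5,0); v=(-1,1)
3. t=4 → T at (1,4); v=(-1,-1)

Final position: (1,4)
Wall sequence: RBT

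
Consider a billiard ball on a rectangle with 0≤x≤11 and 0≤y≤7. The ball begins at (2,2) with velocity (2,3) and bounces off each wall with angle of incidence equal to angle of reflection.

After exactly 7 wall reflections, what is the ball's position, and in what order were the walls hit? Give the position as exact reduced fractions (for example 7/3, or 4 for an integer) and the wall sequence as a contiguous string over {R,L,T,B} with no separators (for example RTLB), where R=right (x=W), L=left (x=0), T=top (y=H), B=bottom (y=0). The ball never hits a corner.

Final position: (2,7)
Wall sequence: TBRTBLT

1. t=5/3 → T at (16/3,7); v=(2,-3)
2. t=7/3 → B at (10,0); v=(2,3)
3. t=1/2 → R at (11,3/2); v=(-2,3)
4. t=11/6 → T at (22/3,7); v=(-2,-3)
5. t=7/3 → B at (8/3,0); v=(-2,3)
6. t=4/3 → L at (0,4); v=(2,3)
7. t=1 → T at (2,7); v=(2,-3)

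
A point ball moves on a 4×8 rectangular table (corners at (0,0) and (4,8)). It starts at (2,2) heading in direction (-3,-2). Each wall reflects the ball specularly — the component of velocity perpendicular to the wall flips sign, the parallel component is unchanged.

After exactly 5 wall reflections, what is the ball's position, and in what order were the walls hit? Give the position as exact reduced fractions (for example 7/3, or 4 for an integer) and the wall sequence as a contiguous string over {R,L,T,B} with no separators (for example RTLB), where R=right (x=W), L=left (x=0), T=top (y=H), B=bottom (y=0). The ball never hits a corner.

Final position: (4,22/3)
Wall sequence: LBRLR

1. t=2/3 → L at (0,2/3); v=(3,-2)
2. t=1/3 → B at (1,0); v=(3,2)
3. t=1 → R at (4,2); v=(-3,2)
4. t=4/3 → L at (0,14/3); v=(3,2)
5. t=4/3 → R at (4,22/3); v=(-3,2)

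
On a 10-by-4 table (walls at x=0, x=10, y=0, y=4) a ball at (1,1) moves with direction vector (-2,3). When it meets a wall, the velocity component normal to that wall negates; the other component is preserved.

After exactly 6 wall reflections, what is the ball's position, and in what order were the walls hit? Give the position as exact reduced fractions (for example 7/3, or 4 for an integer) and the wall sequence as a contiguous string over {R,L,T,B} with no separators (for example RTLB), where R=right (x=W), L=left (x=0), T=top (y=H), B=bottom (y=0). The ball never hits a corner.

1. t=1/2 → L at (0,5/2); v=(2,3)
2. t=1/2 → T at (1,4); v=(2,-3)
3. t=4/3 → B at (11/3,0); v=(2,3)
4. t=4/3 → T at (19/3,4); v=(2,-3)
5. t=4/3 → B at (9,0); v=(2,3)
6. t=1/2 → R at (10,3/2); v=(-2,3)

Final position: (10,3/2)
Wall sequence: LTBTBR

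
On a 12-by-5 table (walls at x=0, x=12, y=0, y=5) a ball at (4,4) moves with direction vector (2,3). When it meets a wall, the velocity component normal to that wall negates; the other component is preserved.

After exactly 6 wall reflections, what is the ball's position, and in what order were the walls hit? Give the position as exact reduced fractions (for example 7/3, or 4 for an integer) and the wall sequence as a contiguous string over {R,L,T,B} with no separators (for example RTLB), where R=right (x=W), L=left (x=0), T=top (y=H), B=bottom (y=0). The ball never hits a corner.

1. t=1/3 → T at (14/3,5); v=(2,-3)
2. t=5/3 → B at (8,0); v=(2,3)
3. t=5/3 → T at (34/3,5); v=(2,-3)
4. t=1/3 → R at (12,4); v=(-2,-3)
5. t=4/3 → B at (28/3,0); v=(-2,3)
6. t=5/3 → T at (6,5); v=(-2,-3)

Final position: (6,5)
Wall sequence: TBTRBT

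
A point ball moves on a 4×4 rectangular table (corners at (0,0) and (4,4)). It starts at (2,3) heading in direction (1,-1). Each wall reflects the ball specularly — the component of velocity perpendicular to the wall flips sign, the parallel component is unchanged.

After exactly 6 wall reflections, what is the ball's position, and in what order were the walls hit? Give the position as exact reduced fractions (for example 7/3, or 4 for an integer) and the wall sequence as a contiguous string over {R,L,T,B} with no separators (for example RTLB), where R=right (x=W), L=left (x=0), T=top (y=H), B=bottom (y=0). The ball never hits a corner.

Final position: (3,0)
Wall sequence: RBLTRB

1. t=2 → R at (4,1); v=(-1,-1)
2. t=1 → B at (3,0); v=(-1,1)
3. t=3 → L at (0,3); v=(1,1)
4. t=1 → T at (1,4); v=(1,-1)
5. t=3 → R at (4,1); v=(-1,-1)
6. t=1 → B at (3,0); v=(-1,1)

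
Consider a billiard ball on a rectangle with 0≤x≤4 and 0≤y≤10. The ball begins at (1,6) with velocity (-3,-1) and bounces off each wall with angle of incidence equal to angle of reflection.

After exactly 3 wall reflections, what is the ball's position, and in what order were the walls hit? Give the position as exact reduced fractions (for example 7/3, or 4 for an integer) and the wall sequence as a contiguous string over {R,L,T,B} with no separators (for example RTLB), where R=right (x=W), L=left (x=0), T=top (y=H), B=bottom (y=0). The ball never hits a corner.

Final position: (0,3)
Wall sequence: LRL

1. t=1/3 → L at (0,17/3); v=(3,-1)
2. t=4/3 → R at (4,13/3); v=(-3,-1)
3. t=4/3 → L at (0,3); v=(3,-1)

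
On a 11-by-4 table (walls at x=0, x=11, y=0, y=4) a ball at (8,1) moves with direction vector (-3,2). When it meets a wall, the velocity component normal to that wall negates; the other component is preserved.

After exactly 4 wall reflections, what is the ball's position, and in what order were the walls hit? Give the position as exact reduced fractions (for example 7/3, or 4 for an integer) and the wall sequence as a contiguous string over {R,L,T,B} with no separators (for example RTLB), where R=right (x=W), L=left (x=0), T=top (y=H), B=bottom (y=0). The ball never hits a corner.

Final position: (17/2,4)
Wall sequence: TLBT

1. t=3/2 → T at (7/2,4); v=(-3,-2)
2. t=7/6 → L at (0,5/3); v=(3,-2)
3. t=5/6 → B at (5/2,0); v=(3,2)
4. t=2 → T at (17/2,4); v=(3,-2)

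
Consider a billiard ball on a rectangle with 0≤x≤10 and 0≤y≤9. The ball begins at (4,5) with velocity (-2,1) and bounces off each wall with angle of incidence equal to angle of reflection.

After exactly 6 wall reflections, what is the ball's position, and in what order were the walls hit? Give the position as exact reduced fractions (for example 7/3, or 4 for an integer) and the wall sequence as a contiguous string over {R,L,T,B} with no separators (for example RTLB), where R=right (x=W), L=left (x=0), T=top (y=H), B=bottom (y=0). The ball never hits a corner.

Final position: (10,4)
Wall sequence: LTRLBR

1. t=2 → L at (0,7); v=(2,1)
2. t=2 → T at (4,9); v=(2,-1)
3. t=3 → R at (10,6); v=(-2,-1)
4. t=5 → L at (0,1); v=(2,-1)
5. t=1 → B at (2,0); v=(2,1)
6. t=4 → R at (10,4); v=(-2,1)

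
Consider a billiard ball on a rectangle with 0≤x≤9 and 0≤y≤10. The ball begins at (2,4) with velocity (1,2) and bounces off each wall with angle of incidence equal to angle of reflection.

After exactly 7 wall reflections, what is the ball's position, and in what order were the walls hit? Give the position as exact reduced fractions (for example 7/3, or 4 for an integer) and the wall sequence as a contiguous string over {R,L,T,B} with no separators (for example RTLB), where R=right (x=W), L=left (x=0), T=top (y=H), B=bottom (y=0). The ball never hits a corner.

1. t=3 → T at (5,10); v=(1,-2)
2. t=4 → R at (9,2); v=(-1,-2)
3. t=1 → B at (8,0); v=(-1,2)
4. t=5 → T at (3,10); v=(-1,-2)
5. t=3 → L at (0,4); v=(1,-2)
6. t=2 → B at (2,0); v=(1,2)
7. t=5 → T at (7,10); v=(1,-2)

Final position: (7,10)
Wall sequence: TRBTLBT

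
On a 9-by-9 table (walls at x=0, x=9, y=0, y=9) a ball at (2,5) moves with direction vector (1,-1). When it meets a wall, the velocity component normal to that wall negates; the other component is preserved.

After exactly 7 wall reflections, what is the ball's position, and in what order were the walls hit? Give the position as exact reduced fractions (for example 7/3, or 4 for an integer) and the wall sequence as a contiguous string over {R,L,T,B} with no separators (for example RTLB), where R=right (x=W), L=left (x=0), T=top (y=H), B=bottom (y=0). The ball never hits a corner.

Final position: (2,9)
Wall sequence: BRTLBRT

1. t=5 → B at (7,0); v=(1,1)
2. t=2 → R at (9,2); v=(-1,1)
3. t=7 → T at (2,9); v=(-1,-1)
4. t=2 → L at (0,7); v=(1,-1)
5. t=7 → B at (7,0); v=(1,1)
6. t=2 → R at (9,2); v=(-1,1)
7. t=7 → T at (2,9); v=(-1,-1)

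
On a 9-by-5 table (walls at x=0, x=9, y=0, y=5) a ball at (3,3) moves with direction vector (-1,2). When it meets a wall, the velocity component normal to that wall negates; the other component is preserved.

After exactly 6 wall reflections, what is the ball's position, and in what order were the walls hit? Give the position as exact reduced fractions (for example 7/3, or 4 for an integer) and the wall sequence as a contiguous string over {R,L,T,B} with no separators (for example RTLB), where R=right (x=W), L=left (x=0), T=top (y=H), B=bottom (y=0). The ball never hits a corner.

1. t=1 → T at (2,5); v=(-1,-2)
2. t=2 → L at (0,1); v=(1,-2)
3. t=1/2 → B at (1/2,0); v=(1,2)
4. t=5/2 → T at (3,5); v=(1,-2)
5. t=5/2 → B at (11/2,0); v=(1,2)
6. t=5/2 → T at (8,5); v=(1,-2)

Final position: (8,5)
Wall sequence: TLBTBT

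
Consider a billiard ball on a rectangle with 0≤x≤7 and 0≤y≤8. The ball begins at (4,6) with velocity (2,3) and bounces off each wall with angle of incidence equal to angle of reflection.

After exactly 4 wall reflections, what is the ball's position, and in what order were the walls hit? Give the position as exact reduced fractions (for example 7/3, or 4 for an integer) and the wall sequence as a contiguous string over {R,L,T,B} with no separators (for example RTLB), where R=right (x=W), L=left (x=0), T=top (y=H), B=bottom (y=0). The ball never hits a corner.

Final position: (0,5)
Wall sequence: TRBL

1. t=2/3 → T at (16/3,8); v=(2,-3)
2. t=5/6 → R at (7,11/2); v=(-2,-3)
3. t=11/6 → B at (10/3,0); v=(-2,3)
4. t=5/3 → L at (0,5); v=(2,3)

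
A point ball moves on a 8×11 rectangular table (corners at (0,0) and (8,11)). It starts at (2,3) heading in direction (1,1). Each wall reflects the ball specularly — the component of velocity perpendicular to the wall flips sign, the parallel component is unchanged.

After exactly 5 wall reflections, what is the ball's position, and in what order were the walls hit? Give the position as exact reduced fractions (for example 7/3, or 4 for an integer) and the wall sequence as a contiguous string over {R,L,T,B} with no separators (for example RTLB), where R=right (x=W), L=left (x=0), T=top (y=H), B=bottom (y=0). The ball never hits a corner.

1. t=6 → R at (8,9); v=(-1,1)
2. t=2 → T at (6,11); v=(-1,-1)
3. t=6 → L at (0,5); v=(1,-1)
4. t=5 → B at (5,0); v=(1,1)
5. t=3 → R at (8,3); v=(-1,1)

Final position: (8,3)
Wall sequence: RTLBR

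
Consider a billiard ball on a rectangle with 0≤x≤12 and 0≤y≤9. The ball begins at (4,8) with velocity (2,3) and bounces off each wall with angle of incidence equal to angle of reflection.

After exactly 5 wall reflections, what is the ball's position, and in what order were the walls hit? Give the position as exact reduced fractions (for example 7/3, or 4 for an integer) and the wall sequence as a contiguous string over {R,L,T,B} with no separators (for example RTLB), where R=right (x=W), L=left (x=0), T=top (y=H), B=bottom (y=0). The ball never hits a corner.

Final position: (4/3,0)
Wall sequence: TBRTB

1. t=1/3 → T at (14/3,9); v=(2,-3)
2. t=3 → B at (32/3,0); v=(2,3)
3. t=2/3 → R at (12,2); v=(-2,3)
4. t=7/3 → T at (22/3,9); v=(-2,-3)
5. t=3 → B at (4/3,0); v=(-2,3)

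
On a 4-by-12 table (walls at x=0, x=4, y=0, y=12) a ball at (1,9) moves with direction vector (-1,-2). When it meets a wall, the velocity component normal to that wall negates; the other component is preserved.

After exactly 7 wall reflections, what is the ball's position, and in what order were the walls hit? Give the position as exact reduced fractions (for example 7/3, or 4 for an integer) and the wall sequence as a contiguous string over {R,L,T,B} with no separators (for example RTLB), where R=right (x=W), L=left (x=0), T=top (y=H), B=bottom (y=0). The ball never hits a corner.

1. t=1 → L at (0,7); v=(1,-2)
2. t=7/2 → B at (7/2,0); v=(1,2)
3. t=1/2 → R at (4,1); v=(-1,2)
4. t=4 → L at (0,9); v=(1,2)
5. t=3/2 → T at (3/2,12); v=(1,-2)
6. t=5/2 → R at (4,7); v=(-1,-2)
7. t=7/2 → B at (1/2,0); v=(-1,2)

Final position: (1/2,0)
Wall sequence: LBRLTRB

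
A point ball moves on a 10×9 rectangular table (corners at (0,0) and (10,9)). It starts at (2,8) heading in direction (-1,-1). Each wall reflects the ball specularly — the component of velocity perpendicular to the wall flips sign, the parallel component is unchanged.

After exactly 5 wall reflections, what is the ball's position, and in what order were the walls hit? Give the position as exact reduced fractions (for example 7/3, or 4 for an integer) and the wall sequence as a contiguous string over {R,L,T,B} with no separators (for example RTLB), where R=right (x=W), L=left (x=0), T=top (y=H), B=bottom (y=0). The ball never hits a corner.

1. t=2 → L at (0,6); v=(1,-1)
2. t=6 → B at (6,0); v=(1,1)
3. t=4 → R at (10,4); v=(-1,1)
4. t=5 → T at (5,9); v=(-1,-1)
5. t=5 → L at (0,4); v=(1,-1)

Final position: (0,4)
Wall sequence: LBRTL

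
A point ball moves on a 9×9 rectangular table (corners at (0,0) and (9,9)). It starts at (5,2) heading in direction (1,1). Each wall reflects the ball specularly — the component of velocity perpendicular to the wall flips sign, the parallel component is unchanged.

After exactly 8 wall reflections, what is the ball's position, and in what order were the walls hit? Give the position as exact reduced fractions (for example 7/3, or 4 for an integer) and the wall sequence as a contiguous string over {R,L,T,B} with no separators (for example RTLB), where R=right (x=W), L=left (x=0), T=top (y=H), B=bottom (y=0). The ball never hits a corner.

1. t=4 → R at (9,6); v=(-1,1)
2. t=3 → T at (6,9); v=(-1,-1)
3. t=6 → L at (0,3); v=(1,-1)
4. t=3 → B at (3,0); v=(1,1)
5. t=6 → R at (9,6); v=(-1,1)
6. t=3 → T at (6,9); v=(-1,-1)
7. t=6 → L at (0,3); v=(1,-1)
8. t=3 → B at (3,0); v=(1,1)

Final position: (3,0)
Wall sequence: RTLBRTLB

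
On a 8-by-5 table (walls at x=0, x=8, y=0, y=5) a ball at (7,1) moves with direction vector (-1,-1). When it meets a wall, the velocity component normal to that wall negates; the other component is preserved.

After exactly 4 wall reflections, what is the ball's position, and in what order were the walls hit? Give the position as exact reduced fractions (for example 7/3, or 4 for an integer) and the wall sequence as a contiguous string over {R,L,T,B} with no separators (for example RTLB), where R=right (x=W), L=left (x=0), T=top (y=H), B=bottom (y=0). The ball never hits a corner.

Final position: (4,0)
Wall sequence: BTLB

1. t=1 → B at (6,0); v=(-1,1)
2. t=5 → T at (1,5); v=(-1,-1)
3. t=1 → L at (0,4); v=(1,-1)
4. t=4 → B at (4,0); v=(1,1)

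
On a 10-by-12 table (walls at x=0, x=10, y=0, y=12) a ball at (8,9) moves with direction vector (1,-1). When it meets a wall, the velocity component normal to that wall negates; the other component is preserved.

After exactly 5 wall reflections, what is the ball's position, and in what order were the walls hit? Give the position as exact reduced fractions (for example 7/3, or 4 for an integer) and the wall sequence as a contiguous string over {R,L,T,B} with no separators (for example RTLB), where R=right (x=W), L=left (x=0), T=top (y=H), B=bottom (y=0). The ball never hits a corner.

Final position: (10,11)
Wall sequence: RBLTR

1. t=2 → R at (10,7); v=(-1,-1)
2. t=7 → B at (3,0); v=(-1,1)
3. t=3 → L at (0,3); v=(1,1)
4. t=9 → T at (9,12); v=(1,-1)
5. t=1 → R at (10,11); v=(-1,-1)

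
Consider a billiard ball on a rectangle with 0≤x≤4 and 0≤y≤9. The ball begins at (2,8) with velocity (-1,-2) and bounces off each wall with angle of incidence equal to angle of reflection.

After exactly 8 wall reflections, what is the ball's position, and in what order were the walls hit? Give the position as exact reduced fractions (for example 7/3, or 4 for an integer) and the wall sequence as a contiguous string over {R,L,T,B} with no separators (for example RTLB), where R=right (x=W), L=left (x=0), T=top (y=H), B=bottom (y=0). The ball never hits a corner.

1. t=2 → L at (0,4); v=(1,-2)
2. t=2 → B at (2,0); v=(1,2)
3. t=2 → R at (4,4); v=(-1,2)
4. t=5/2 → T at (3/2,9); v=(-1,-2)
5. t=3/2 → L at (0,6); v=(1,-2)
6. t=3 → B at (3,0); v=(1,2)
7. t=1 → R at (4,2); v=(-1,2)
8. t=7/2 → T at (1/2,9); v=(-1,-2)

Final position: (1/2,9)
Wall sequence: LBRTLBRT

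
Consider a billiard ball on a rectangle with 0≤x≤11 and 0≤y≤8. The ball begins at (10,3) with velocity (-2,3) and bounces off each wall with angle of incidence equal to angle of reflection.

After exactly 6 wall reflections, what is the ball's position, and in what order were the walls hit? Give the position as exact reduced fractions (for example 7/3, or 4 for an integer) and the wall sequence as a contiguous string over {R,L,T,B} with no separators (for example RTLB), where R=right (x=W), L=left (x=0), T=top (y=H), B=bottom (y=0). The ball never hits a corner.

1. t=5/3 → T at (20/3,8); v=(-2,-3)
2. t=8/3 → B at (4/3,0); v=(-2,3)
3. t=2/3 → L at (0,2); v=(2,3)
4. t=2 → T at (4,8); v=(2,-3)
5. t=8/3 → B at (28/3,0); v=(2,3)
6. t=5/6 → R at (11,5/2); v=(-2,3)

Final position: (11,5/2)
Wall sequence: TBLTBR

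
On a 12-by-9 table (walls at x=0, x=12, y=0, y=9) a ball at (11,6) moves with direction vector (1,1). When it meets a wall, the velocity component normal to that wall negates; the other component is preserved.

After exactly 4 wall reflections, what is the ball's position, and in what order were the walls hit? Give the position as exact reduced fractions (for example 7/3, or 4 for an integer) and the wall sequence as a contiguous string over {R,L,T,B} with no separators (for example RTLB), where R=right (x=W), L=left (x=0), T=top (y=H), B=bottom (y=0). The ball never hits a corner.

Final position: (0,1)
Wall sequence: RTBL

1. t=1 → R at (12,7); v=(-1,1)
2. t=2 → T at (10,9); v=(-1,-1)
3. t=9 → B at (1,0); v=(-1,1)
4. t=1 → L at (0,1); v=(1,1)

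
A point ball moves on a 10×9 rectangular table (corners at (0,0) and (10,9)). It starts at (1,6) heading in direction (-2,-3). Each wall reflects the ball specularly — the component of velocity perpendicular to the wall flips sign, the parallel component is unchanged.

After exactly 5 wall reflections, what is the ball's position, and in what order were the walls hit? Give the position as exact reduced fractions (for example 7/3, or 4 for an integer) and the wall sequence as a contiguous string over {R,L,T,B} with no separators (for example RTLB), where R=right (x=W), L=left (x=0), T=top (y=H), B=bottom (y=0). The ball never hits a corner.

Final position: (5,0)
Wall sequence: LBTRB

1. t=1/2 → L at (0,9/2); v=(2,-3)
2. t=3/2 → B at (3,0); v=(2,3)
3. t=3 → T at (9,9); v=(2,-3)
4. t=1/2 → R at (10,15/2); v=(-2,-3)
5. t=5/2 → B at (5,0); v=(-2,3)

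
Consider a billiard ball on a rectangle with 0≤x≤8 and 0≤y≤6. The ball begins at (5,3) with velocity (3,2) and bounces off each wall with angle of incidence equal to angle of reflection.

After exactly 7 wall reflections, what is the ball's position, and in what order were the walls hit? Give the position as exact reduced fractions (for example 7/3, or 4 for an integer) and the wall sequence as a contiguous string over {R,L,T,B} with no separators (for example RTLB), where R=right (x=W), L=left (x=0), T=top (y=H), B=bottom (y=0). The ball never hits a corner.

Final position: (0,3)
Wall sequence: RTLBRTL

1. t=1 → R at (8,5); v=(-3,2)
2. t=1/2 → T at (13/2,6); v=(-3,-2)
3. t=13/6 → L at (0,5/3); v=(3,-2)
4. t=5/6 → B at (5/2,0); v=(3,2)
5. t=11/6 → R at (8,11/3); v=(-3,2)
6. t=7/6 → T at (9/2,6); v=(-3,-2)
7. t=3/2 → L at (0,3); v=(3,-2)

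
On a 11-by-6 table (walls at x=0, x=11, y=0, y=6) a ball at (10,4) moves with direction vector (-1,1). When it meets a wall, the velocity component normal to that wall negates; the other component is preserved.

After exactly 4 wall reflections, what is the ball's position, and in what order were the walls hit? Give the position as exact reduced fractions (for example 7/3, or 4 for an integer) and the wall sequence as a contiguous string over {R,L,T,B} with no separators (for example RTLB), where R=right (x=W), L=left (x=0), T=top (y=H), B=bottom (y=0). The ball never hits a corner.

Final position: (4,6)
Wall sequence: TBLT

1. t=2 → T at (8,6); v=(-1,-1)
2. t=6 → B at (2,0); v=(-1,1)
3. t=2 → L at (0,2); v=(1,1)
4. t=4 → T at (4,6); v=(1,-1)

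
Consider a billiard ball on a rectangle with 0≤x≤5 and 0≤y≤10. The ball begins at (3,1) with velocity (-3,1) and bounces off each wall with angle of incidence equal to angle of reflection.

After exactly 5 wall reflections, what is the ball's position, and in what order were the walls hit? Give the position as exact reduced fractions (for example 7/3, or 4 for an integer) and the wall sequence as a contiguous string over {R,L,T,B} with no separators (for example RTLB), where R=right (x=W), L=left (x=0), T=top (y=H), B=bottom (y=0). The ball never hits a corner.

1. t=1 → L at (0,2); v=(3,1)
2. t=5/3 → R at (5,11/3); v=(-3,1)
3. t=5/3 → L at (0,16/3); v=(3,1)
4. t=5/3 → R at (5,7); v=(-3,1)
5. t=5/3 → L at (0,26/3); v=(3,1)

Final position: (0,26/3)
Wall sequence: LRLRL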